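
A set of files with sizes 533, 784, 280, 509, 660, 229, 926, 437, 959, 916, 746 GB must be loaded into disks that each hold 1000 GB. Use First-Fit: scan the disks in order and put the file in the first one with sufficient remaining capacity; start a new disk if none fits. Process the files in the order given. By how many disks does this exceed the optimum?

1

First-Fit: [533,280] [784] [509,229] [660] [926] [437] [959] [916] [746] → 9 disks.
8 files exceed 500 GB (half the capacity), and no two of those can share a disk, so at least 8 disks are needed.
An optimal packing achieves that bound: [959] [926] [916] [784] [746,229] [660,280] [533,437] [509] → 8 disks.
Excess: 9 − 8 = 1.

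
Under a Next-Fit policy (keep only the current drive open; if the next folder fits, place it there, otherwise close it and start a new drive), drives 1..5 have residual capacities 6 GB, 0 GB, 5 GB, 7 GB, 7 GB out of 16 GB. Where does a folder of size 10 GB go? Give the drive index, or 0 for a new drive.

Next-Fit only looks at drive 5, which has 7 GB free.
10 GB does not fit, so a new drive is opened.

0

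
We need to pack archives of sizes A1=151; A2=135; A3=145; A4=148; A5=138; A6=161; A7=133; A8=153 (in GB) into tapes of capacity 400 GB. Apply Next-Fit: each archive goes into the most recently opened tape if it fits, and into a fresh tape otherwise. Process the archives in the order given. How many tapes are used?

Put A1 (151 GB) in tape 1; 249 GB remain.
Put A2 (135 GB) in tape 1; 114 GB remain.
Put A3 (145 GB) in tape 2; 255 GB remain.
Put A4 (148 GB) in tape 2; 107 GB remain.
Put A5 (138 GB) in tape 3; 262 GB remain.
Put A6 (161 GB) in tape 3; 101 GB remain.
Put A7 (133 GB) in tape 4; 267 GB remain.
Put A8 (153 GB) in tape 4; 114 GB remain.

4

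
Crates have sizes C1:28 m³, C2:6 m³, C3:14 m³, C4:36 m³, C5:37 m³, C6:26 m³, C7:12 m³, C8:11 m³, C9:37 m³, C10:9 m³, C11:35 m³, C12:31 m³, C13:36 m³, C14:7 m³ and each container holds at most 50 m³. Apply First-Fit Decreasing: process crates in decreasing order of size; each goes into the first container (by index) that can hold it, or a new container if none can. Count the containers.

8

Sorted descending: 37, 37, 36, 36, 35, 31, 28, 26, 14, 12, 11, 9, 7, 6.
container 1: place 37 m³, 13 m³ left
container 2: place 37 m³, 13 m³ left
container 3: place 36 m³, 14 m³ left
container 4: place 36 m³, 14 m³ left
container 5: place 35 m³, 15 m³ left
container 6: place 31 m³, 19 m³ left
container 7: place 28 m³, 22 m³ left
container 8: place 26 m³, 24 m³ left
container 3: place 14 m³, 0 m³ left
container 1: place 12 m³, 1 m³ left
container 2: place 11 m³, 2 m³ left
container 4: place 9 m³, 5 m³ left
container 5: place 7 m³, 8 m³ left
container 5: place 6 m³, 2 m³ left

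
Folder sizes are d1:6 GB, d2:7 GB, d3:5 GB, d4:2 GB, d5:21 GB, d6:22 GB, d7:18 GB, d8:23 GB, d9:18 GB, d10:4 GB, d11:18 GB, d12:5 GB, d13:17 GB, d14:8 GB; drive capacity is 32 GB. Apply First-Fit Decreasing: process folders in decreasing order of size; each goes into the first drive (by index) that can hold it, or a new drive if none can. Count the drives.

Sorted descending: 23, 22, 21, 18, 18, 18, 17, 8, 7, 6, 5, 5, 4, 2.
drive 1: place 23 GB, 9 GB left
drive 2: place 22 GB, 10 GB left
drive 3: place 21 GB, 11 GB left
drive 4: place 18 GB, 14 GB left
drive 5: place 18 GB, 14 GB left
drive 6: place 18 GB, 14 GB left
drive 7: place 17 GB, 15 GB left
drive 1: place 8 GB, 1 GB left
drive 2: place 7 GB, 3 GB left
drive 3: place 6 GB, 5 GB left
drive 3: place 5 GB, 0 GB left
drive 4: place 5 GB, 9 GB left
drive 4: place 4 GB, 5 GB left
drive 2: place 2 GB, 1 GB left
Final drives: [23,8] [22,7,2] [21,6,5] [18,5,4] [18] [18] [17].

7 drives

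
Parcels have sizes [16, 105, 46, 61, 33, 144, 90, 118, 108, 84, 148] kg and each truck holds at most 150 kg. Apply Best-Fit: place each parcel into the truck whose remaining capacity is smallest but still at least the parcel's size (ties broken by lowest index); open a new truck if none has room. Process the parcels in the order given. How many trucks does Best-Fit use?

Put 16 kg in truck 1; 134 kg remain.
Put 105 kg in truck 1; 29 kg remain.
Put 46 kg in truck 2; 104 kg remain.
Put 61 kg in truck 2; 43 kg remain.
Put 33 kg in truck 2; 10 kg remain.
Put 144 kg in truck 3; 6 kg remain.
Put 90 kg in truck 4; 60 kg remain.
Put 118 kg in truck 5; 32 kg remain.
Put 108 kg in truck 6; 42 kg remain.
Put 84 kg in truck 7; 66 kg remain.
Put 148 kg in truck 8; 2 kg remain.
Final trucks: [16,105] [46,61,33] [144] [90] [118] [108] [84] [148].

8 trucks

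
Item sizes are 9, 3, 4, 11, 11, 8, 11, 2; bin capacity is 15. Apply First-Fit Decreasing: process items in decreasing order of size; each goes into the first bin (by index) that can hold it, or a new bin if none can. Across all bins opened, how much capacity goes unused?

Sorted descending: 11, 11, 11, 9, 8, 4, 3, 2.
Put 11 in bin 1; 4 remain.
Put 11 in bin 2; 4 remain.
Put 11 in bin 3; 4 remain.
Put 9 in bin 4; 6 remain.
Put 8 in bin 5; 7 remain.
Put 4 in bin 1; 0 remain.
Put 3 in bin 2; 1 remain.
Put 2 in bin 3; 2 remain.
5 bins × 15 = 75; used 59; unused 16.

16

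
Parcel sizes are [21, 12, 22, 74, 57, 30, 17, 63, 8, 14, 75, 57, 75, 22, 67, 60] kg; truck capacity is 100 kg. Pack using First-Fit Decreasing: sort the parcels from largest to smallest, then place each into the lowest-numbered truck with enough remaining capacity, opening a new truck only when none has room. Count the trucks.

Sorted descending: 75, 75, 74, 67, 63, 60, 57, 57, 30, 22, 22, 21, 17, 14, 12, 8.
Put 75 kg in truck 1; 25 kg remain.
Put 75 kg in truck 2; 25 kg remain.
Put 74 kg in truck 3; 26 kg remain.
Put 67 kg in truck 4; 33 kg remain.
Put 63 kg in truck 5; 37 kg remain.
Put 60 kg in truck 6; 40 kg remain.
Put 57 kg in truck 7; 43 kg remain.
Put 57 kg in truck 8; 43 kg remain.
Put 30 kg in truck 4; 3 kg remain.
Put 22 kg in truck 1; 3 kg remain.
Put 22 kg in truck 2; 3 kg remain.
Put 21 kg in truck 3; 5 kg remain.
Put 17 kg in truck 5; 20 kg remain.
Put 14 kg in truck 5; 6 kg remain.
Put 12 kg in truck 6; 28 kg remain.
Put 8 kg in truck 6; 20 kg remain.
Final trucks: [75,22] [75,22] [74,21] [67,30] [63,17,14] [60,12,8] [57] [57].

8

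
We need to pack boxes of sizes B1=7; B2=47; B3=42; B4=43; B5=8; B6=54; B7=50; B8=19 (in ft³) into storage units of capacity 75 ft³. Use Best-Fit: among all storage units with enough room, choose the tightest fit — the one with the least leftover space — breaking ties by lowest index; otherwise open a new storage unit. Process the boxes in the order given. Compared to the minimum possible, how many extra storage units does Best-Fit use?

Best-Fit: [7,47,8] [42] [43] [54,19] [50] → 5 storage units.
5 boxes exceed 37.5 ft³ (half the capacity), and no two of those can share a storage unit, so at least 5 storage units are needed.
So 5 is already optimal.

0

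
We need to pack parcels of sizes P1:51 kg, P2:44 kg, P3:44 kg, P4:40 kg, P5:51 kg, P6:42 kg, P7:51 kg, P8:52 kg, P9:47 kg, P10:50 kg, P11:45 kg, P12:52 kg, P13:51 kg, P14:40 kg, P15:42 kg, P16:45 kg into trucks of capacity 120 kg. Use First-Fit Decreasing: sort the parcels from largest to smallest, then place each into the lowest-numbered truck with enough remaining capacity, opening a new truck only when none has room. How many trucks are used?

Sorted descending: 52, 52, 51, 51, 51, 51, 50, 47, 45, 45, 44, 44, 42, 42, 40, 40.
Put 52 kg in truck 1; 68 kg remain.
Put 52 kg in truck 1; 16 kg remain.
Put 51 kg in truck 2; 69 kg remain.
Put 51 kg in truck 2; 18 kg remain.
Put 51 kg in truck 3; 69 kg remain.
Put 51 kg in truck 3; 18 kg remain.
Put 50 kg in truck 4; 70 kg remain.
Put 47 kg in truck 4; 23 kg remain.
Put 45 kg in truck 5; 75 kg remain.
Put 45 kg in truck 5; 30 kg remain.
Put 44 kg in truck 6; 76 kg remain.
Put 44 kg in truck 6; 32 kg remain.
Put 42 kg in truck 7; 78 kg remain.
Put 42 kg in truck 7; 36 kg remain.
Put 40 kg in truck 8; 80 kg remain.
Put 40 kg in truck 8; 40 kg remain.

8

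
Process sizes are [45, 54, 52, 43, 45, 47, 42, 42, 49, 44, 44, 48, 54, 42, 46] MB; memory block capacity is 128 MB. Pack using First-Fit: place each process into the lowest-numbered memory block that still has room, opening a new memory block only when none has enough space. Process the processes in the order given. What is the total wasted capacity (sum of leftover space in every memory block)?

199

memory block 1: place 45 MB, 83 MB left
memory block 1: place 54 MB, 29 MB left
memory block 2: place 52 MB, 76 MB left
memory block 2: place 43 MB, 33 MB left
memory block 3: place 45 MB, 83 MB left
memory block 3: place 47 MB, 36 MB left
memory block 4: place 42 MB, 86 MB left
memory block 4: place 42 MB, 44 MB left
memory block 5: place 49 MB, 79 MB left
memory block 4: place 44 MB, 0 MB left
memory block 5: place 44 MB, 35 MB left
memory block 6: place 48 MB, 80 MB left
memory block 6: place 54 MB, 26 MB left
memory block 7: place 42 MB, 86 MB left
memory block 7: place 46 MB, 40 MB left
7 memory blocks × 128 MB = 896 MB; used 697 MB; unused 199 MB.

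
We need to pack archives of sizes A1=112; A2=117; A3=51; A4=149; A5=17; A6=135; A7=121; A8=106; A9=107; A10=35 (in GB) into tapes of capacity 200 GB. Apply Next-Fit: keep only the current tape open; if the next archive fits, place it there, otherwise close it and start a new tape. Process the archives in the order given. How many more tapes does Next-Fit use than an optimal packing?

0

Next-Fit: [112] [117,51] [149,17] [135] [121] [106] [107,35] → 7 tapes.
7 archives exceed 100 GB (half the capacity), and no two of those can share a tape, so at least 7 tapes are needed.
So 7 is already optimal.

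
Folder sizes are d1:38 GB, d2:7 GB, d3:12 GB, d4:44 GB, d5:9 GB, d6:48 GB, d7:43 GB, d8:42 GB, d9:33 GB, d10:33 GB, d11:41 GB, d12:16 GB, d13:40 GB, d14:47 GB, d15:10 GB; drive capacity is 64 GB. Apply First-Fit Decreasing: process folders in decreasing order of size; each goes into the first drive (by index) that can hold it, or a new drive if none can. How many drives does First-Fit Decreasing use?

Sorted descending: 48, 47, 44, 43, 42, 41, 40, 38, 33, 33, 16, 12, 10, 9, 7.
drive 1: place 48 GB, 16 GB left
drive 2: place 47 GB, 17 GB left
drive 3: place 44 GB, 20 GB left
drive 4: place 43 GB, 21 GB left
drive 5: place 42 GB, 22 GB left
drive 6: place 41 GB, 23 GB left
drive 7: place 40 GB, 24 GB left
drive 8: place 38 GB, 26 GB left
drive 9: place 33 GB, 31 GB left
drive 10: place 33 GB, 31 GB left
drive 1: place 16 GB, 0 GB left
drive 2: place 12 GB, 5 GB left
drive 3: place 10 GB, 10 GB left
drive 3: place 9 GB, 1 GB left
drive 4: place 7 GB, 14 GB left
Final drives: [48,16] [47,12] [44,10,9] [43,7] [42] [41] [40] [38] [33] [33].

10 drives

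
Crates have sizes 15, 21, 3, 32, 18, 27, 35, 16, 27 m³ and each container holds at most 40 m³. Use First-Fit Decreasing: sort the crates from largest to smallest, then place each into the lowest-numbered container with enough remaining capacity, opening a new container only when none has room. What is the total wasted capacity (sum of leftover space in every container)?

Sorted descending: 35, 32, 27, 27, 21, 18, 16, 15, 3.
Put 35 m³ in container 1; 5 m³ remain.
Put 32 m³ in container 2; 8 m³ remain.
Put 27 m³ in container 3; 13 m³ remain.
Put 27 m³ in container 4; 13 m³ remain.
Put 21 m³ in container 5; 19 m³ remain.
Put 18 m³ in container 5; 1 m³ remain.
Put 16 m³ in container 6; 24 m³ remain.
Put 15 m³ in container 6; 9 m³ remain.
Put 3 m³ in container 1; 2 m³ remain.
6 containers × 40 m³ = 240 m³; used 194 m³; unused 46 m³.

46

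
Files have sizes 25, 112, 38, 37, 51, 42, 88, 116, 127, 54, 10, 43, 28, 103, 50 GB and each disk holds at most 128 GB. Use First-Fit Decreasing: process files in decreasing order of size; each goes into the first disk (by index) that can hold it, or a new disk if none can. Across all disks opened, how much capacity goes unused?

Sorted descending: 127, 116, 112, 103, 88, 54, 51, 50, 43, 42, 38, 37, 28, 25, 10.
127 GB → disk 1 (remaining 1 GB)
116 GB → disk 2 (remaining 12 GB)
112 GB → disk 3 (remaining 16 GB)
103 GB → disk 4 (remaining 25 GB)
88 GB → disk 5 (remaining 40 GB)
54 GB → disk 6 (remaining 74 GB)
51 GB → disk 6 (remaining 23 GB)
50 GB → disk 7 (remaining 78 GB)
43 GB → disk 7 (remaining 35 GB)
42 GB → disk 8 (remaining 86 GB)
38 GB → disk 5 (remaining 2 GB)
37 GB → disk 8 (remaining 49 GB)
28 GB → disk 7 (remaining 7 GB)
25 GB → disk 4 (remaining 0 GB)
10 GB → disk 2 (remaining 2 GB)
8 disks × 128 GB = 1024 GB; used 924 GB; unused 100 GB.

100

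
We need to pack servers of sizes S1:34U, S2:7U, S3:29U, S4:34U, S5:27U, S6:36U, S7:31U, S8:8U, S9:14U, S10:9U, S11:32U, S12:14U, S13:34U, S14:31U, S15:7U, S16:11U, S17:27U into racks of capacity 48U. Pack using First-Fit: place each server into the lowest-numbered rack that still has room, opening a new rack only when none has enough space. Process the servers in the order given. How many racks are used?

rack 1: place S1 (34U), 14U left
rack 1: place S2 (7U), 7U left
rack 2: place S3 (29U), 19U left
rack 3: place S4 (34U), 14U left
rack 4: place S5 (27U), 21U left
rack 5: place S6 (36U), 12U left
rack 6: place S7 (31U), 17U left
rack 2: place S8 (8U), 11U left
rack 3: place S9 (14U), 0U left
rack 2: place S10 (9U), 2U left
rack 7: place S11 (32U), 16U left
rack 4: place S12 (14U), 7U left
rack 8: place S13 (34U), 14U left
rack 9: place S14 (31U), 17U left
rack 1: place S15 (7U), 0U left
rack 5: place S16 (11U), 1U left
rack 10: place S17 (27U), 21U left
Final racks: [34,7,7] [29,8,9] [34,14] [27,14] [36,11] [31] [32] [34] [31] [27].

10 racks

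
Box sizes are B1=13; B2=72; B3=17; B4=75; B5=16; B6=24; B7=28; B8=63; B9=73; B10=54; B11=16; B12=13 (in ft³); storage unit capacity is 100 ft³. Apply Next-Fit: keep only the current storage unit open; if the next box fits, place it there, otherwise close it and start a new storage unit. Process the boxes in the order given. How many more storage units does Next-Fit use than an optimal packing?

1

Next-Fit: [13,72] [17,75] [16,24,28] [63] [73] [54,16,13] → 6 storage units.
Total size 464 ft³; any packing needs at least ⌈464/100⌉ = 5 storage units.
An optimal packing achieves that bound: [75,24] [73,17] [72,28] [63,16,16] [54,13,13] → 5 storage units.
Excess: 6 − 5 = 1.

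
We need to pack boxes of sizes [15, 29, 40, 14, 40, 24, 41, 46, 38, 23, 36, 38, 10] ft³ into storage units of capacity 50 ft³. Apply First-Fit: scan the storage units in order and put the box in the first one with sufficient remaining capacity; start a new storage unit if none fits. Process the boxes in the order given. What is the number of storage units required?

storage unit 1: place 15 ft³, 35 ft³ left
storage unit 1: place 29 ft³, 6 ft³ left
storage unit 2: place 40 ft³, 10 ft³ left
storage unit 3: place 14 ft³, 36 ft³ left
storage unit 4: place 40 ft³, 10 ft³ left
storage unit 3: place 24 ft³, 12 ft³ left
storage unit 5: place 41 ft³, 9 ft³ left
storage unit 6: place 46 ft³, 4 ft³ left
storage unit 7: place 38 ft³, 12 ft³ left
storage unit 8: place 23 ft³, 27 ft³ left
storage unit 9: place 36 ft³, 14 ft³ left
storage unit 10: place 38 ft³, 12 ft³ left
storage unit 2: place 10 ft³, 0 ft³ left

10 storage units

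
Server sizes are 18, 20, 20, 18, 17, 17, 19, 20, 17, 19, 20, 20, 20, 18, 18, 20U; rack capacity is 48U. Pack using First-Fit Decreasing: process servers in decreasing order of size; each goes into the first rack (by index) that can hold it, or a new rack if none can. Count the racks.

8 racks

Sorted descending: 20, 20, 20, 20, 20, 20, 20, 19, 19, 18, 18, 18, 18, 17, 17, 17.
Put 20U in rack 1; 28U remain.
Put 20U in rack 1; 8U remain.
Put 20U in rack 2; 28U remain.
Put 20U in rack 2; 8U remain.
Put 20U in rack 3; 28U remain.
Put 20U in rack 3; 8U remain.
Put 20U in rack 4; 28U remain.
Put 19U in rack 4; 9U remain.
Put 19U in rack 5; 29U remain.
Put 18U in rack 5; 11U remain.
Put 18U in rack 6; 30U remain.
Put 18U in rack 6; 12U remain.
Put 18U in rack 7; 30U remain.
Put 17U in rack 7; 13U remain.
Put 17U in rack 8; 31U remain.
Put 17U in rack 8; 14U remain.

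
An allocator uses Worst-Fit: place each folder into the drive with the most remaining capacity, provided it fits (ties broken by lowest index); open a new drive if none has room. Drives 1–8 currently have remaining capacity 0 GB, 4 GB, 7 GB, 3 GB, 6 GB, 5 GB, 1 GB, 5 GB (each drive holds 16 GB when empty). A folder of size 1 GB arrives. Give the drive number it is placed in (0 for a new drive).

Drives with room: drive 2 (4 GB), drive 3 (7 GB), drive 4 (3 GB), drive 5 (6 GB), drive 6 (5 GB), drive 7 (1 GB), drive 8 (5 GB).
Most room is drive 3 with 7 GB free.

3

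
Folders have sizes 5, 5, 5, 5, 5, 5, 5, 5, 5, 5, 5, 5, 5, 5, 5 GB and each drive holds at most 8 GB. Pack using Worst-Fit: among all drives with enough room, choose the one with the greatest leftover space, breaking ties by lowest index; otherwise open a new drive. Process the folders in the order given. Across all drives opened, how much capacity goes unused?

5 GB → drive 1 (remaining 3 GB)
5 GB → drive 2 (remaining 3 GB)
5 GB → drive 3 (remaining 3 GB)
5 GB → drive 4 (remaining 3 GB)
5 GB → drive 5 (remaining 3 GB)
5 GB → drive 6 (remaining 3 GB)
5 GB → drive 7 (remaining 3 GB)
5 GB → drive 8 (remaining 3 GB)
5 GB → drive 9 (remaining 3 GB)
5 GB → drive 10 (remaining 3 GB)
5 GB → drive 11 (remaining 3 GB)
5 GB → drive 12 (remaining 3 GB)
5 GB → drive 13 (remaining 3 GB)
5 GB → drive 14 (remaining 3 GB)
5 GB → drive 15 (remaining 3 GB)
15 drives × 8 GB = 120 GB; used 75 GB; unused 45 GB.

45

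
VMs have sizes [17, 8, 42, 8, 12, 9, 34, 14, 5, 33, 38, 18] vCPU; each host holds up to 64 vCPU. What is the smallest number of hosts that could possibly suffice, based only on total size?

Total size = 17 + 8 + 42 + 8 + 12 + 9 + 34 + 14 + 5 + 33 + 38 + 18 = 238 vCPU.
⌈238 / 64⌉ = 4.

4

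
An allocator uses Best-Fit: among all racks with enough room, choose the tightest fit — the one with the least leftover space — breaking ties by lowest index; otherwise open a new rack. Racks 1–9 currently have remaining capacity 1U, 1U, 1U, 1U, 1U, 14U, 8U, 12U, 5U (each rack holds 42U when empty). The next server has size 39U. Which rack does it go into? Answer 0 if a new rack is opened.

No rack has ≥ 39U free, so a new rack is opened.

0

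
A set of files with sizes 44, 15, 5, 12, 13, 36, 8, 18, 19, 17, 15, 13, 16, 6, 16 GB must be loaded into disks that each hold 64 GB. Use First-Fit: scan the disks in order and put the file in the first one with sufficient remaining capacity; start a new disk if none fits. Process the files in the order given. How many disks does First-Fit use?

disk 1: place 44 GB, 20 GB left
disk 1: place 15 GB, 5 GB left
disk 1: place 5 GB, 0 GB left
disk 2: place 12 GB, 52 GB left
disk 2: place 13 GB, 39 GB left
disk 2: place 36 GB, 3 GB left
disk 3: place 8 GB, 56 GB left
disk 3: place 18 GB, 38 GB left
disk 3: place 19 GB, 19 GB left
disk 3: place 17 GB, 2 GB left
disk 4: place 15 GB, 49 GB left
disk 4: place 13 GB, 36 GB left
disk 4: place 16 GB, 20 GB left
disk 4: place 6 GB, 14 GB left
disk 5: place 16 GB, 48 GB left
Final disks: [44,15,5] [12,13,36] [8,18,19,17] [15,13,16,6] [16].

5 disks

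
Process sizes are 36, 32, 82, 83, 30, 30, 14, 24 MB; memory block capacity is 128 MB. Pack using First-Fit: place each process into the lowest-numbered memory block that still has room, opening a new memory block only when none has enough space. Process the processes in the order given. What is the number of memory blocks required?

3

memory block 1: place 36 MB, 92 MB left
memory block 1: place 32 MB, 60 MB left
memory block 2: place 82 MB, 46 MB left
memory block 3: place 83 MB, 45 MB left
memory block 1: place 30 MB, 30 MB left
memory block 1: place 30 MB, 0 MB left
memory block 2: place 14 MB, 32 MB left
memory block 2: place 24 MB, 8 MB left
Final memory blocks: [36,32,30,30] [82,14,24] [83].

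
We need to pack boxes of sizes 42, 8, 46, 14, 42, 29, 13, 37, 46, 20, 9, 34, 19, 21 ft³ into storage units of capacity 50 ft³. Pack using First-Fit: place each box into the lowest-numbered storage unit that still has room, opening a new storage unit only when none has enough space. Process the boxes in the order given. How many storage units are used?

9 storage units

42 ft³ → storage unit 1 (remaining 8 ft³)
8 ft³ → storage unit 1 (remaining 0 ft³)
46 ft³ → storage unit 2 (remaining 4 ft³)
14 ft³ → storage unit 3 (remaining 36 ft³)
42 ft³ → storage unit 4 (remaining 8 ft³)
29 ft³ → storage unit 3 (remaining 7 ft³)
13 ft³ → storage unit 5 (remaining 37 ft³)
37 ft³ → storage unit 5 (remaining 0 ft³)
46 ft³ → storage unit 6 (remaining 4 ft³)
20 ft³ → storage unit 7 (remaining 30 ft³)
9 ft³ → storage unit 7 (remaining 21 ft³)
34 ft³ → storage unit 8 (remaining 16 ft³)
19 ft³ → storage unit 7 (remaining 2 ft³)
21 ft³ → storage unit 9 (remaining 29 ft³)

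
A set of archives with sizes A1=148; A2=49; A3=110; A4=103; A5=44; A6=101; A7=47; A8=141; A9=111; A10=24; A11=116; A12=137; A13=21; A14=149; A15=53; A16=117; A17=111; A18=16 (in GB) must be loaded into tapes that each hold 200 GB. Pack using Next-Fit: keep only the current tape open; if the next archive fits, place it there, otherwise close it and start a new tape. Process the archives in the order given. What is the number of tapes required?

A1 (148 GB) → tape 1 (remaining 52 GB)
A2 (49 GB) → tape 1 (remaining 3 GB)
A3 (110 GB) → tape 2 (remaining 90 GB)
A4 (103 GB) → tape 3 (remaining 97 GB)
A5 (44 GB) → tape 3 (remaining 53 GB)
A6 (101 GB) → tape 4 (remaining 99 GB)
A7 (47 GB) → tape 4 (remaining 52 GB)
A8 (141 GB) → tape 5 (remaining 59 GB)
A9 (111 GB) → tape 6 (remaining 89 GB)
A10 (24 GB) → tape 6 (remaining 65 GB)
A11 (116 GB) → tape 7 (remaining 84 GB)
A12 (137 GB) → tape 8 (remaining 63 GB)
A13 (21 GB) → tape 8 (remaining 42 GB)
A14 (149 GB) → tape 9 (remaining 51 GB)
A15 (53 GB) → tape 10 (remaining 147 GB)
A16 (117 GB) → tape 10 (remaining 30 GB)
A17 (111 GB) → tape 11 (remaining 89 GB)
A18 (16 GB) → tape 11 (remaining 73 GB)

11 tapes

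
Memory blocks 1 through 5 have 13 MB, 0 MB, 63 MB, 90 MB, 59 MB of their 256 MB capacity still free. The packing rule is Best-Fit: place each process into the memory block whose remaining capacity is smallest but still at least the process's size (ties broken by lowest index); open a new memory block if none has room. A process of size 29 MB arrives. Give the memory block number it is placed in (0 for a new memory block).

Memory blocks with room: memory block 3 (63 MB), memory block 4 (90 MB), memory block 5 (59 MB).
Tightest fit is memory block 5 with 59 MB free.

5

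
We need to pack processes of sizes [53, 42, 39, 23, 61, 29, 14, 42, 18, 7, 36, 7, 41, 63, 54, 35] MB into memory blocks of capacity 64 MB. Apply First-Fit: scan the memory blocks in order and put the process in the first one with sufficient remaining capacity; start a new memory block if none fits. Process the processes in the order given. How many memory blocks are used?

11 memory blocks

memory block 1: place 53 MB, 11 MB left
memory block 2: place 42 MB, 22 MB left
memory block 3: place 39 MB, 25 MB left
memory block 3: place 23 MB, 2 MB left
memory block 4: place 61 MB, 3 MB left
memory block 5: place 29 MB, 35 MB left
memory block 2: place 14 MB, 8 MB left
memory block 6: place 42 MB, 22 MB left
memory block 5: place 18 MB, 17 MB left
memory block 1: place 7 MB, 4 MB left
memory block 7: place 36 MB, 28 MB left
memory block 2: place 7 MB, 1 MB left
memory block 8: place 41 MB, 23 MB left
memory block 9: place 63 MB, 1 MB left
memory block 10: place 54 MB, 10 MB left
memory block 11: place 35 MB, 29 MB left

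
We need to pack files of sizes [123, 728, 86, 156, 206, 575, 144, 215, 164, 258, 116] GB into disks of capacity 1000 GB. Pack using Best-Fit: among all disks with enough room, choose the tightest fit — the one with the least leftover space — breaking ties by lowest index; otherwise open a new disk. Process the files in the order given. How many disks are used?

3

Put 123 GB in disk 1; 877 GB remain.
Put 728 GB in disk 1; 149 GB remain.
Put 86 GB in disk 1; 63 GB remain.
Put 156 GB in disk 2; 844 GB remain.
Put 206 GB in disk 2; 638 GB remain.
Put 575 GB in disk 2; 63 GB remain.
Put 144 GB in disk 3; 856 GB remain.
Put 215 GB in disk 3; 641 GB remain.
Put 164 GB in disk 3; 477 GB remain.
Put 258 GB in disk 3; 219 GB remain.
Put 116 GB in disk 3; 103 GB remain.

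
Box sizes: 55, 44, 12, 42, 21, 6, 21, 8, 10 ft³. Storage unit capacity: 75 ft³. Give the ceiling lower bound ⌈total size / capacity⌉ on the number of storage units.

3 storage units

Total size = 55 + 44 + 12 + 42 + 21 + 6 + 21 + 8 + 10 = 219 ft³.
⌈219 / 75⌉ = 3.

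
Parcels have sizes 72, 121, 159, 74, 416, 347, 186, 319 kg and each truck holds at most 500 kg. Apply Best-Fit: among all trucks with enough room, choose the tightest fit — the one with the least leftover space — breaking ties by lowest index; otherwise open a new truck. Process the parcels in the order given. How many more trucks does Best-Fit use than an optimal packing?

1

Best-Fit: [72,121,159,74] [416] [347] [186] [319] → 5 trucks.
Total size 1694 kg; any packing needs at least ⌈1694/500⌉ = 4 trucks.
An optimal packing achieves that bound: [416,74] [347,121] [319,159] [186,72] → 4 trucks.
Excess: 5 − 4 = 1.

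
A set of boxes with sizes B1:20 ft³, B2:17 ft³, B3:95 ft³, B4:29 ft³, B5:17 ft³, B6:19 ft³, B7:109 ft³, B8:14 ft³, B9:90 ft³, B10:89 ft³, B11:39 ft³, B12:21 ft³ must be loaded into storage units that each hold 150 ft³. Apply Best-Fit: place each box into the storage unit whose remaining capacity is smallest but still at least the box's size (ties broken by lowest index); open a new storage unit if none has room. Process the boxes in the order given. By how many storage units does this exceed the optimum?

0

Best-Fit: [20,17,95,17] [29,19,90] [109,14] [89,39,21] → 4 storage units.
Total size 559 ft³; any packing needs at least ⌈559/150⌉ = 4 storage units.
So 4 is already optimal.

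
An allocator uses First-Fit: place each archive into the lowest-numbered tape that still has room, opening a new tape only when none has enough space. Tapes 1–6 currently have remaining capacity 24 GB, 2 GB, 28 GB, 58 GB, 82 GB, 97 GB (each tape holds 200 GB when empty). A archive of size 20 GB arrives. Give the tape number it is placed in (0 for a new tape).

1

Tapes with room: tape 1 (24 GB), tape 3 (28 GB), tape 4 (58 GB), tape 5 (82 GB), tape 6 (97 GB).
The first with room is tape 1.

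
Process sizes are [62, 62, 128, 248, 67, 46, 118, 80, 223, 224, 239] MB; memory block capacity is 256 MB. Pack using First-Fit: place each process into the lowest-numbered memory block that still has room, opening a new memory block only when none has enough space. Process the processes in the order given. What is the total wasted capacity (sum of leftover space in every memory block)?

62 MB → memory block 1 (remaining 194 MB)
62 MB → memory block 1 (remaining 132 MB)
128 MB → memory block 1 (remaining 4 MB)
248 MB → memory block 2 (remaining 8 MB)
67 MB → memory block 3 (remaining 189 MB)
46 MB → memory block 3 (remaining 143 MB)
118 MB → memory block 3 (remaining 25 MB)
80 MB → memory block 4 (remaining 176 MB)
223 MB → memory block 5 (remaining 33 MB)
224 MB → memory block 6 (remaining 32 MB)
239 MB → memory block 7 (remaining 17 MB)
7 memory blocks × 256 MB = 1792 MB; used 1497 MB; unused 295 MB.

295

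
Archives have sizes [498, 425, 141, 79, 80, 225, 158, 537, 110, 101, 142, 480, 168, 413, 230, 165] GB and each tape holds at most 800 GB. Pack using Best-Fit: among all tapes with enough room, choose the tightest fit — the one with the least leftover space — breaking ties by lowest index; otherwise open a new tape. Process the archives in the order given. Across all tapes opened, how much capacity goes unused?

848

tape 1: place 498 GB, 302 GB left
tape 2: place 425 GB, 375 GB left
tape 1: place 141 GB, 161 GB left
tape 1: place 79 GB, 82 GB left
tape 1: place 80 GB, 2 GB left
tape 2: place 225 GB, 150 GB left
tape 3: place 158 GB, 642 GB left
tape 3: place 537 GB, 105 GB left
tape 2: place 110 GB, 40 GB left
tape 3: place 101 GB, 4 GB left
tape 4: place 142 GB, 658 GB left
tape 4: place 480 GB, 178 GB left
tape 4: place 168 GB, 10 GB left
tape 5: place 413 GB, 387 GB left
tape 5: place 230 GB, 157 GB left
tape 6: place 165 GB, 635 GB left
6 tapes × 800 GB = 4800 GB; used 3952 GB; unused 848 GB.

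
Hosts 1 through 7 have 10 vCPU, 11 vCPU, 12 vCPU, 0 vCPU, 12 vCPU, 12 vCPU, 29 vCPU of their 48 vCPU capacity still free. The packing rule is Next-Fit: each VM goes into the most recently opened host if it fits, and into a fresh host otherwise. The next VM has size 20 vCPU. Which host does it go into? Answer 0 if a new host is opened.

Next-Fit only looks at host 7, which has 29 vCPU free.
20 vCPU fits there.

7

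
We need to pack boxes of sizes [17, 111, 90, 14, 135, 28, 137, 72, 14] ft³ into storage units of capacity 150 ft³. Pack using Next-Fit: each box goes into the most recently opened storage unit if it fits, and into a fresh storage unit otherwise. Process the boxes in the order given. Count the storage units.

storage unit 1: place 17 ft³, 133 ft³ left
storage unit 1: place 111 ft³, 22 ft³ left
storage unit 2: place 90 ft³, 60 ft³ left
storage unit 2: place 14 ft³, 46 ft³ left
storage unit 3: place 135 ft³, 15 ft³ left
storage unit 4: place 28 ft³, 122 ft³ left
storage unit 5: place 137 ft³, 13 ft³ left
storage unit 6: place 72 ft³, 78 ft³ left
storage unit 6: place 14 ft³, 64 ft³ left
Final storage units: [17,111] [90,14] [135] [28] [137] [72,14].

6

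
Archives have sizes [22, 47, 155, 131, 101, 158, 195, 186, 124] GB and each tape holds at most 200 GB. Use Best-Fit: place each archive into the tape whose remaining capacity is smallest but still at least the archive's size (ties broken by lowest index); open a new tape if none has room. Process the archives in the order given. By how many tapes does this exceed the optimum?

Best-Fit: [22,47,131] [155] [101] [158] [195] [186] [124] → 7 tapes.
7 archives exceed 100 GB (half the capacity), and no two of those can share a tape, so at least 7 tapes are needed.
So 7 is already optimal.

0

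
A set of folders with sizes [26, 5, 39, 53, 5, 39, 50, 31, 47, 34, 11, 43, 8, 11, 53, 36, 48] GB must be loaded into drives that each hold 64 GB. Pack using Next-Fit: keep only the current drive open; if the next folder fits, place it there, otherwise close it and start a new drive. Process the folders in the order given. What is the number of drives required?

12 drives

26 GB → drive 1 (remaining 38 GB)
5 GB → drive 1 (remaining 33 GB)
39 GB → drive 2 (remaining 25 GB)
53 GB → drive 3 (remaining 11 GB)
5 GB → drive 3 (remaining 6 GB)
39 GB → drive 4 (remaining 25 GB)
50 GB → drive 5 (remaining 14 GB)
31 GB → drive 6 (remaining 33 GB)
47 GB → drive 7 (remaining 17 GB)
34 GB → drive 8 (remaining 30 GB)
11 GB → drive 8 (remaining 19 GB)
43 GB → drive 9 (remaining 21 GB)
8 GB → drive 9 (remaining 13 GB)
11 GB → drive 9 (remaining 2 GB)
53 GB → drive 10 (remaining 11 GB)
36 GB → drive 11 (remaining 28 GB)
48 GB → drive 12 (remaining 16 GB)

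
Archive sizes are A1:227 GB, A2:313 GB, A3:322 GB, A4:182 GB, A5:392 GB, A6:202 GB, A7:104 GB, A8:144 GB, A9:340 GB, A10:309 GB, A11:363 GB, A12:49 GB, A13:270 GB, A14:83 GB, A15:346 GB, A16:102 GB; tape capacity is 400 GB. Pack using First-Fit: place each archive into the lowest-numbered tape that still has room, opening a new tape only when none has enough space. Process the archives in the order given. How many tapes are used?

11 tapes

A1 (227 GB) → tape 1 (remaining 173 GB)
A2 (313 GB) → tape 2 (remaining 87 GB)
A3 (322 GB) → tape 3 (remaining 78 GB)
A4 (182 GB) → tape 4 (remaining 218 GB)
A5 (392 GB) → tape 5 (remaining 8 GB)
A6 (202 GB) → tape 4 (remaining 16 GB)
A7 (104 GB) → tape 1 (remaining 69 GB)
A8 (144 GB) → tape 6 (remaining 256 GB)
A9 (340 GB) → tape 7 (remaining 60 GB)
A10 (309 GB) → tape 8 (remaining 91 GB)
A11 (363 GB) → tape 9 (remaining 37 GB)
A12 (49 GB) → tape 1 (remaining 20 GB)
A13 (270 GB) → tape 10 (remaining 130 GB)
A14 (83 GB) → tape 2 (remaining 4 GB)
A15 (346 GB) → tape 11 (remaining 54 GB)
A16 (102 GB) → tape 6 (remaining 154 GB)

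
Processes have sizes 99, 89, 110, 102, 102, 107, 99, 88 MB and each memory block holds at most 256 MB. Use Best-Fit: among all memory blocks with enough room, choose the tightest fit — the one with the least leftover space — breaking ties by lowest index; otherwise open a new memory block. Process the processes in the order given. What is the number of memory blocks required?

99 MB → memory block 1 (remaining 157 MB)
89 MB → memory block 1 (remaining 68 MB)
110 MB → memory block 2 (remaining 146 MB)
102 MB → memory block 2 (remaining 44 MB)
102 MB → memory block 3 (remaining 154 MB)
107 MB → memory block 3 (remaining 47 MB)
99 MB → memory block 4 (remaining 157 MB)
88 MB → memory block 4 (remaining 69 MB)
Final memory blocks: [99,89] [110,102] [102,107] [99,88].

4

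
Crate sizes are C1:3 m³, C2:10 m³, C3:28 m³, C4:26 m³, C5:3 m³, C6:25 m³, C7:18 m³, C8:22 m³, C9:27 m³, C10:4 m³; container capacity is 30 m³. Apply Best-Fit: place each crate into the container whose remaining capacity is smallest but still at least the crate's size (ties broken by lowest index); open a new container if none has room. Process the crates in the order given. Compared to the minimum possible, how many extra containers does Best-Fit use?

1

Best-Fit: [3,10] [28] [26,3] [25,4] [18] [22] [27] → 7 containers.
Total size 166 m³; any packing needs at least ⌈166/30⌉ = 6 containers.
An optimal packing achieves that bound: [28] [27,3] [26,4] [25,3] [22] [18,10] → 6 containers.
Excess: 7 − 6 = 1.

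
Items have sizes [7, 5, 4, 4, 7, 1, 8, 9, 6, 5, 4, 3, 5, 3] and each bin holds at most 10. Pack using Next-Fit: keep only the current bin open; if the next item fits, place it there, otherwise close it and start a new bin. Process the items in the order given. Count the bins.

7 → bin 1 (remaining 3)
5 → bin 2 (remaining 5)
4 → bin 2 (remaining 1)
4 → bin 3 (remaining 6)
7 → bin 4 (remaining 3)
1 → bin 4 (remaining 2)
8 → bin 5 (remaining 2)
9 → bin 6 (remaining 1)
6 → bin 7 (remaining 4)
5 → bin 8 (remaining 5)
4 → bin 8 (remaining 1)
3 → bin 9 (remaining 7)
5 → bin 9 (remaining 2)
3 → bin 10 (remaining 7)

10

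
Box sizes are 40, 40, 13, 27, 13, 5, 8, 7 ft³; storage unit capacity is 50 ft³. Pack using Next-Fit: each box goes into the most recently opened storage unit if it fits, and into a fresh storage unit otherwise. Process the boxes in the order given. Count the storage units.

4 storage units

storage unit 1: place 40 ft³, 10 ft³ left
storage unit 2: place 40 ft³, 10 ft³ left
storage unit 3: place 13 ft³, 37 ft³ left
storage unit 3: place 27 ft³, 10 ft³ left
storage unit 4: place 13 ft³, 37 ft³ left
storage unit 4: place 5 ft³, 32 ft³ left
storage unit 4: place 8 ft³, 24 ft³ left
storage unit 4: place 7 ft³, 17 ft³ left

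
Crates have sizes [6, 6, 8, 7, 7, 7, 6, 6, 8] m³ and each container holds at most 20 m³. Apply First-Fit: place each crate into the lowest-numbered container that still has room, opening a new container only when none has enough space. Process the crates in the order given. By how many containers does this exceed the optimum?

First-Fit: [6,6,8] [7,7,6] [7,6] [8] → 4 containers.
Total size 61 m³; any packing needs at least ⌈61/20⌉ = 4 containers.
So 4 is already optimal.

0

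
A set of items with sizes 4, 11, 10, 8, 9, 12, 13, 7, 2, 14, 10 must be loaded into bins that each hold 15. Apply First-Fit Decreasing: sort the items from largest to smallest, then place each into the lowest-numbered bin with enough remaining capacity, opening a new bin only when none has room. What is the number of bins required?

8

Sorted descending: 14, 13, 12, 11, 10, 10, 9, 8, 7, 4, 2.
bin 1: place 14, 1 left
bin 2: place 13, 2 left
bin 3: place 12, 3 left
bin 4: place 11, 4 left
bin 5: place 10, 5 left
bin 6: place 10, 5 left
bin 7: place 9, 6 left
bin 8: place 8, 7 left
bin 8: place 7, 0 left
bin 4: place 4, 0 left
bin 2: place 2, 0 left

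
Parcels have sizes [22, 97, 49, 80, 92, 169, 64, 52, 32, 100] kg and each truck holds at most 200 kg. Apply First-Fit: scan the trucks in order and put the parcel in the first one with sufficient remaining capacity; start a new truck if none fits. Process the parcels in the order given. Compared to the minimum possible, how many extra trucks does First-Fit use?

1

First-Fit: [22,97,49,32] [80,92] [169] [64,52] [100] → 5 trucks.
Total size 757 kg; any packing needs at least ⌈757/200⌉ = 4 trucks.
An optimal packing achieves that bound: [169,22] [100,97] [92,80] [64,52,49,32] → 4 trucks.
Excess: 5 − 4 = 1.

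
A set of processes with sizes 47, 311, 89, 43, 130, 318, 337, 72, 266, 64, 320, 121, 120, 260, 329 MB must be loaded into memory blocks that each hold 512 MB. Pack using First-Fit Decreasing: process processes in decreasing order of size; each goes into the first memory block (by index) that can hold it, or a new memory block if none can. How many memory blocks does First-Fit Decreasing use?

7 memory blocks

Sorted descending: 337, 329, 320, 318, 311, 266, 260, 130, 121, 120, 89, 72, 64, 47, 43.
Put 337 MB in memory block 1; 175 MB remain.
Put 329 MB in memory block 2; 183 MB remain.
Put 320 MB in memory block 3; 192 MB remain.
Put 318 MB in memory block 4; 194 MB remain.
Put 311 MB in memory block 5; 201 MB remain.
Put 266 MB in memory block 6; 246 MB remain.
Put 260 MB in memory block 7; 252 MB remain.
Put 130 MB in memory block 1; 45 MB remain.
Put 121 MB in memory block 2; 62 MB remain.
Put 120 MB in memory block 3; 72 MB remain.
Put 89 MB in memory block 4; 105 MB remain.
Put 72 MB in memory block 3; 0 MB remain.
Put 64 MB in memory block 4; 41 MB remain.
Put 47 MB in memory block 2; 15 MB remain.
Put 43 MB in memory block 1; 2 MB remain.
Final memory blocks: [337,130,43] [329,121,47] [320,120,72] [318,89,64] [311] [266] [260].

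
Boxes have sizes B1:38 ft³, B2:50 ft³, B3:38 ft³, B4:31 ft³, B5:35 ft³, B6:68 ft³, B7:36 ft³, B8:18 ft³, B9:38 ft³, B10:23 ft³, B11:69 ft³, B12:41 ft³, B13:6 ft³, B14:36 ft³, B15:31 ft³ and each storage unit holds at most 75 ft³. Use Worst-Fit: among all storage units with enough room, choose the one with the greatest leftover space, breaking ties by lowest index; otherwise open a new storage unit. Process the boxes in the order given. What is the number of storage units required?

storage unit 1: place B1 (38 ft³), 37 ft³ left
storage unit 2: place B2 (50 ft³), 25 ft³ left
storage unit 3: place B3 (38 ft³), 37 ft³ left
storage unit 1: place B4 (31 ft³), 6 ft³ left
storage unit 3: place B5 (35 ft³), 2 ft³ left
storage unit 4: place B6 (68 ft³), 7 ft³ left
storage unit 5: place B7 (36 ft³), 39 ft³ left
storage unit 5: place B8 (18 ft³), 21 ft³ left
storage unit 6: place B9 (38 ft³), 37 ft³ left
storage unit 6: place B10 (23 ft³), 14 ft³ left
storage unit 7: place B11 (69 ft³), 6 ft³ left
storage unit 8: place B12 (41 ft³), 34 ft³ left
storage unit 8: place B13 (6 ft³), 28 ft³ left
storage unit 9: place B14 (36 ft³), 39 ft³ left
storage unit 9: place B15 (31 ft³), 8 ft³ left
Final storage units: [38,31] [50] [38,35] [68] [36,18] [38,23] [69] [41,6] [36,31].

9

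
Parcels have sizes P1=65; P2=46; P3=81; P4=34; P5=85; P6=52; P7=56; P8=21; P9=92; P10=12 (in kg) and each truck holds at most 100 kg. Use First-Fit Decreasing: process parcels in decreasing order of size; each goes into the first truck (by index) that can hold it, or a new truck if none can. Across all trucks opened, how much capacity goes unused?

56

Sorted descending: 92, 85, 81, 65, 56, 52, 46, 34, 21, 12.
Put 92 kg in truck 1; 8 kg remain.
Put 85 kg in truck 2; 15 kg remain.
Put 81 kg in truck 3; 19 kg remain.
Put 65 kg in truck 4; 35 kg remain.
Put 56 kg in truck 5; 44 kg remain.
Put 52 kg in truck 6; 48 kg remain.
Put 46 kg in truck 6; 2 kg remain.
Put 34 kg in truck 4; 1 kg remain.
Put 21 kg in truck 5; 23 kg remain.
Put 12 kg in truck 2; 3 kg remain.
6 trucks × 100 kg = 600 kg; used 544 kg; unused 56 kg.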